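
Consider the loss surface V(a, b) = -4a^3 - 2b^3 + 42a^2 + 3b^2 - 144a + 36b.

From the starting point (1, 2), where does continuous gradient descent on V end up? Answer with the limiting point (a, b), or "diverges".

V is separable, so gradient descent decouples: a follows -∂V/∂a, b follows -∂V/∂b.
∂V/∂a = -12(a - 4)(a - 3); at a=1 this is -72, so a increases.
∂V/∂b = -6(b - 3)(b + 2); at b=2 this is 24, so b decreases.
a converges to its nearest critical value 3 (a local min of the a-part); b converges to -2. The iterate converges to (3, -2).

(3, -2)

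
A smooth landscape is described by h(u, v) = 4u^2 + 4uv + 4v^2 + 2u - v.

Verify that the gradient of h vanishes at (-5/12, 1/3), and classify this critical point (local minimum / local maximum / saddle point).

∇h = (8u + 4v + 2, 4u + 8v - 1); substituting (-5/12, 1/3) gives ∇h = (0, 0), so (-5/12, 1/3) is indeed a critical point.
The Hessian of h is constant: H = [[8, 4], [4, 8]].
det(H) = 8·8 − 4² = 48.
det(H) > 0 and tr(H) = 16 > 0, so H is positive definite and the point is a local minimum.

local minimum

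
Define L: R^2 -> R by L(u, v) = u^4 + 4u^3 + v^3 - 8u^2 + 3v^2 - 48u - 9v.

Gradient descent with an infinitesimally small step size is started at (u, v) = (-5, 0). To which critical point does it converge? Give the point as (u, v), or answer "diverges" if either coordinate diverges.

L is separable, so gradient descent decouples: u follows -∂L/∂u, v follows -∂L/∂v.
∂L/∂u = 4(u - 2)(u + 2)(u + 3); at u=-5 this is -168, so u increases.
∂L/∂v = 3(v - 1)(v + 3); at v=0 this is -9, so v increases.
u converges to its nearest critical value -3 (a local min of the u-part); v converges to 1. The iterate converges to (-3, 1).

(-3, 1)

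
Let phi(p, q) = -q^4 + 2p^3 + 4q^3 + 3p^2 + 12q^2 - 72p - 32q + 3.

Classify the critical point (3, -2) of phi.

The mixed partial ∂²phi/∂p∂q is 0, so the Hessian at any point is diag(phi_pp, phi_qq) = diag(6(2p + 1), 12(-q^2 + 2q + 2)).
At (3, -2): H = diag(42, -72).
The eigenvalues have opposite signs, so H is indefinite: a saddle point.

saddle point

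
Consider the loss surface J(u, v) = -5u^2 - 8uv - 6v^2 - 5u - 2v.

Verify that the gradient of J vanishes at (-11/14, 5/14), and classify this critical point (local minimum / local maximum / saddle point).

∇J = (-10u - 8v - 5, -8u - 12v - 2); substituting (-11/14, 5/14) gives ∇J = (0, 0), so (-11/14, 5/14) is indeed a critical point.
The Hessian of J is constant: H = [[-10, -8], [-8, -12]].
det(H) = (-10)·(-12) − (-8)² = 56.
det(H) > 0 and tr(H) = -22 < 0, so H is negative definite and the point is a local maximum.

local maximum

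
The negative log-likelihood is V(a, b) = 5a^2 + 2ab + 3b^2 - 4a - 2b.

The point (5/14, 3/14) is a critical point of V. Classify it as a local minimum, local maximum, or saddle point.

local minimum

The Hessian of V is constant: H = [[10, 2], [2, 6]].
det(H) = 10·6 − 2² = 56.
det(H) > 0 and tr(H) = 16 > 0, so H is positive definite and the point is a local minimum.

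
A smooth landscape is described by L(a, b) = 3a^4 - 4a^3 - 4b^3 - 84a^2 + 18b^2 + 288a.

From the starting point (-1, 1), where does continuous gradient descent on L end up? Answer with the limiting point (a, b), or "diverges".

L is separable, so gradient descent decouples: a follows -∂L/∂a, b follows -∂L/∂b.
∂L/∂a = 12(a - 3)(a - 2)(a + 4); at a=-1 this is 432, so a decreases.
∂L/∂b = -12b(b - 3); at b=1 this is 24, so b decreases.
a converges to its nearest critical value -4 (a local min of the a-part); b converges to 0. The iterate converges to (-4, 0).

(-4, 0)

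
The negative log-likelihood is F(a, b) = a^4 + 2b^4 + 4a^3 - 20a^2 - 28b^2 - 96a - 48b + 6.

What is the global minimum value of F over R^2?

F(a,b) separates as P(a) + Q(b) + 6, so its minimum is min P + min Q + 6.
P'(a) = 4(a - 3)(a + 2)(a + 4) vanishes at a ∈ {-4, -2, 3}; Q'(b) = 8(b - 3)(b + 1)(b + 2) vanishes at b ∈ {-2, -1, 3}.
Local minima of P (where P''>0): P(-4)=64, P(3)=-279. Local minima of Q: Q(-2)=16, Q(3)=-234.
So the global minimum of F is P(3) + Q(3) + 6 = -279 − 234 + 6 = -507, attained at (3, 3).

-507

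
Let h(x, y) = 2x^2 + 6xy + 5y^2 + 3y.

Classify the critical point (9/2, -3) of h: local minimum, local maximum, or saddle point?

local minimum

The Hessian of h is constant: H = [[4, 6], [6, 10]].
det(H) = 4·10 − 6² = 4.
det(H) > 0 and tr(H) = 14 > 0, so H is positive definite and the point is a local minimum.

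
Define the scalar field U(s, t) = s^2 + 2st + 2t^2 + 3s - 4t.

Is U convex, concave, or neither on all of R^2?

U is quadratic, so its Hessian is the constant matrix H = [[2, 2], [2, 4]].
det(H) = 4, tr(H) = 6.
det(H) > 0 and tr(H) > 0, so H is positive definite everywhere: convex.

convex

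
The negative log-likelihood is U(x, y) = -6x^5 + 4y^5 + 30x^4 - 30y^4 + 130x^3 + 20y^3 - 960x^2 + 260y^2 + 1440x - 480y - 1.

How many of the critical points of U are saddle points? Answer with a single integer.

8

U separates as a function of x plus a function of y, so ∇U=0 decouples.
∂U/∂x = -30(x - 4)(x - 3)(x - 1)(x + 4) = 0 at x ∈ {-4, 1, 3, 4}; ∂U/∂y = 20(y - 4)(y - 3)(y - 1)(y + 2) = 0 at y ∈ {-2, 1, 3, 4}.
The Hessian is diagonal: diag(U_xx, U_yy). Second derivatives: U_xx(-4)=8400, U_xx(1)=-900, U_xx(3)=420, U_xx(4)=-720; U_yy(-2)=-1800, U_yy(1)=360, U_yy(3)=-200, U_yy(4)=360.
Saddle points occur where the two diagonal entries have opposite signs: (-4, -2), (-4, 3), (1, 1), (1, 4), (3, -2), (3, 3), (4, 1), (4, 4). Count: 8.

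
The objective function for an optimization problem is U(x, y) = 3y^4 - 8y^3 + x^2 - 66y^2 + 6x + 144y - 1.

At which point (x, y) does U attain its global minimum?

(-3, -3)

U(x,y) separates as P(x) + Q(y) − 1, so its minimum is min P + min Q − 1.
P'(x) = 2x + 6 vanishes at x ∈ {-3}; Q'(y) = 12(y - 4)(y - 1)(y + 3) vanishes at y ∈ {-3, 1, 4}.
Local minima of P (where P''>0): P(-3)=-9. Local minima of Q: Q(-3)=-567, Q(4)=-224.
So the global minimum of U is P(-3) + Q(-3) − 1 = -9 − 567 − 1 = -577, attained at (-3, -3).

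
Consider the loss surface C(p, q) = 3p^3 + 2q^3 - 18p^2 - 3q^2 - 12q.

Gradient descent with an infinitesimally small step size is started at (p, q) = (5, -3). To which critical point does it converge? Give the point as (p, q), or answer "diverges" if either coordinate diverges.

diverges

C is separable, so gradient descent decouples: p follows -∂C/∂p, q follows -∂C/∂q.
∂C/∂p = 9p(p - 4); at p=5 this is 45, so p decreases.
∂C/∂q = 6(q - 2)(q + 1); at q=-3 this is 60, so q decreases.
The q-coordinate has no critical point in that direction and runs off to infinity.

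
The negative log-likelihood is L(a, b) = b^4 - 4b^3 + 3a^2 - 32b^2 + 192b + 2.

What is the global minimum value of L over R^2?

-766

L(a,b) separates as P(a) + Q(b) + 2, so its minimum is min P + min Q + 2.
P'(a) = 6a vanishes at a ∈ {0}; Q'(b) = 4(b - 4)(b - 3)(b + 4) vanishes at b ∈ {-4, 3, 4}.
Local minima of P (where P''>0): P(0)=0. Local minima of Q: Q(-4)=-768, Q(4)=256.
So the global minimum of L is P(0) + Q(-4) + 2 = 0 − 768 + 2 = -766, attained at (0, -4).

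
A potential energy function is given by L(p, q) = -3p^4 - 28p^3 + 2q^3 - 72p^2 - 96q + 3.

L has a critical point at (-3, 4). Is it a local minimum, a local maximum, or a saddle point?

local minimum

The mixed partial ∂²L/∂p∂q is 0, so the Hessian at any point is diag(L_pp, L_qq) = diag(-12(3p^2 + 14p + 12), 12q).
At (-3, 4): H = diag(36, 48).
Both eigenvalues are positive, so H is positive definite: a local minimum.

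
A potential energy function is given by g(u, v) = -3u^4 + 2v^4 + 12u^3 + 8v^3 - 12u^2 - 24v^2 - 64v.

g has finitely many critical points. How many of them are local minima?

2

g separates as a function of u plus a function of v, so ∇g=0 decouples.
∂g/∂u = -12u(u - 2)(u - 1) = 0 at u ∈ {0, 1, 2}; ∂g/∂v = 8(v - 2)(v + 1)(v + 4) = 0 at v ∈ {-4, -1, 2}.
The Hessian is diagonal: diag(g_uu, g_vv). Second derivatives: g_uu(0)=-24, g_uu(1)=12, g_uu(2)=-24; g_vv(-4)=144, g_vv(-1)=-72, g_vv(2)=144.
Local minima occur where both diagonal entries positive: (1, -4), (1, 2). Count: 2.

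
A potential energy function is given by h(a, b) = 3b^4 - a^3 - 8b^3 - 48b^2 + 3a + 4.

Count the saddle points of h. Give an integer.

h separates as a function of a plus a function of b, so ∇h=0 decouples.
∂h/∂a = -3(a - 1)(a + 1) = 0 at a ∈ {-1, 1}; ∂h/∂b = 12b(b - 4)(b + 2) = 0 at b ∈ {-2, 0, 4}.
The Hessian is diagonal: diag(h_aa, h_bb). Second derivatives: h_aa(-1)=6, h_aa(1)=-6; h_bb(-2)=144, h_bb(0)=-96, h_bb(4)=288.
Saddle points occur where the two diagonal entries have opposite signs: (-1, 0), (1, -2), (1, 4). Count: 3.

3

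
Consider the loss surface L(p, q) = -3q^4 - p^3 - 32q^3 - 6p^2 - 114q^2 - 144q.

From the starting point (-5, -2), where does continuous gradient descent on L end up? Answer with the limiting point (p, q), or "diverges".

L is separable, so gradient descent decouples: p follows -∂L/∂p, q follows -∂L/∂q.
∂L/∂p = -3p(p + 4); at p=-5 this is -15, so p increases.
∂L/∂q = -12(q + 1)(q + 3)(q + 4); at q=-2 this is 24, so q decreases.
p converges to its nearest critical value -4 (a local min of the p-part); q converges to -3. The iterate converges to (-4, -3).

(-4, -3)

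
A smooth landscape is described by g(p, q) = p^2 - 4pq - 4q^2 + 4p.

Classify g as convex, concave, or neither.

neither

g is quadratic, so its Hessian is the constant matrix H = [[2, -4], [-4, -8]].
det(H) = -32, tr(H) = -6.
det(H) < 0, so H is indefinite: neither convex nor concave.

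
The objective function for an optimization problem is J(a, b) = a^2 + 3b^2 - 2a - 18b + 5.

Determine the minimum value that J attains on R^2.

J(a,b) separates as P(a) + Q(b) + 5, so its minimum is min P + min Q + 5.
P'(a) = 2a - 2 vanishes at a ∈ {1}; Q'(b) = 6b - 18 vanishes at b ∈ {3}.
Local minima of P (where P''>0): P(1)=-1. Local minima of Q: Q(3)=-27.
So the global minimum of J is P(1) + Q(3) + 5 = -1 − 27 + 5 = -23, attained at (1, 3).

-23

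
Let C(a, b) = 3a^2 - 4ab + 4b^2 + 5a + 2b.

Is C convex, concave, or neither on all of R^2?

C is quadratic, so its Hessian is the constant matrix H = [[6, -4], [-4, 8]].
det(H) = 32, tr(H) = 14.
det(H) > 0 and tr(H) > 0, so H is positive definite everywhere: convex.

convex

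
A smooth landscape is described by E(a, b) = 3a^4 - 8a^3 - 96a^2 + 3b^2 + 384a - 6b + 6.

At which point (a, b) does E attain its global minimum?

(-4, 1)

E(a,b) separates as P(a) + Q(b) + 6, so its minimum is min P + min Q + 6.
P'(a) = 12(a - 4)(a - 2)(a + 4) vanishes at a ∈ {-4, 2, 4}; Q'(b) = 6b - 6 vanishes at b ∈ {1}.
Local minima of P (where P''>0): P(-4)=-1792, P(4)=256. Local minima of Q: Q(1)=-3.
So the global minimum of E is P(-4) + Q(1) + 6 = -1792 − 3 + 6 = -1789, attained at (-4, 1).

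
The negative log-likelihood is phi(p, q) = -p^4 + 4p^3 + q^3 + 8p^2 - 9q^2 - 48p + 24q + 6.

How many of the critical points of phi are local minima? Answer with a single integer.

1

phi separates as a function of p plus a function of q, so ∇phi=0 decouples.
∂phi/∂p = -4(p - 3)(p - 2)(p + 2) = 0 at p ∈ {-2, 2, 3}; ∂phi/∂q = 3(q - 4)(q - 2) = 0 at q ∈ {2, 4}.
The Hessian is diagonal: diag(phi_pp, phi_qq). Second derivatives: phi_pp(-2)=-80, phi_pp(2)=16, phi_pp(3)=-20; phi_qq(2)=-6, phi_qq(4)=6.
Local minima occur where both diagonal entries positive: (2, 4). Count: 1.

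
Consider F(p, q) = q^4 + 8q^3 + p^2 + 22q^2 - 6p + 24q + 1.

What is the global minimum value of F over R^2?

F(p,q) separates as A(p) + B(q) + 1, so its minimum is min A + min B + 1.
A'(p) = 2p - 6 vanishes at p ∈ {3}; B'(q) = 4(q + 1)(q + 2)(q + 3) vanishes at q ∈ {-3, -2, -1}.
Local minima of A (where A''>0): A(3)=-9. Local minima of B: B(-3)=-9, B(-1)=-9.
So the global minimum of F is A(3) + B(-3) + 1 = -9 − 9 + 1 = -17, attained at (3, -3).

-17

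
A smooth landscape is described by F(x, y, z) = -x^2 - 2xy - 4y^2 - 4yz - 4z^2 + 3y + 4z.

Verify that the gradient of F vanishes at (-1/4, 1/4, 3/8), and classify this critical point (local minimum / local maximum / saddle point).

local maximum

∇F = (-2x - 2y, -2x - 8y - 4z + 3, -4y - 8z + 4); substituting (-1/4, 1/4, 3/8) gives ∇F = (0, 0, 0), so (-1/4, 1/4, 3/8) is indeed a critical point.
The Hessian is constant: H = [[-2, -2, 0], [-2, -8, -4], [0, -4, -8]].
Leading principal minors: Δ₁ = -2, Δ₂ = 12, Δ₃ = -64.
The minors alternate sign starting negative (−, +, −), so H is negative definite: a local maximum.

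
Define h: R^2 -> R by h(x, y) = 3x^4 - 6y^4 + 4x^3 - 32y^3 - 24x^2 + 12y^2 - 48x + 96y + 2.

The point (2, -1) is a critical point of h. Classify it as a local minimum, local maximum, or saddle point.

local minimum

The mixed partial ∂²h/∂x∂y is 0, so the Hessian at any point is diag(h_xx, h_yy) = diag(12(3x^2 + 2x - 4), 24(-3y^2 - 8y + 1)).
At (2, -1): H = diag(144, 144).
Both eigenvalues are positive, so H is positive definite: a local minimum.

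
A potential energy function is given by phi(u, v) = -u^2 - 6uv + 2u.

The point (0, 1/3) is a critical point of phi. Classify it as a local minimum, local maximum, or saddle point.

The Hessian of phi is constant: H = [[-2, -6], [-6, 0]].
det(H) = (-2)·0 − (-6)² = -36.
Since det(H) < 0, H is indefinite and the critical point is a saddle point.

saddle point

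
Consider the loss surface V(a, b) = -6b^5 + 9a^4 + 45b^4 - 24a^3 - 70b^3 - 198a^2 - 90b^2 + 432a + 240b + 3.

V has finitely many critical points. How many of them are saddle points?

6

V separates as a function of a plus a function of b, so ∇V=0 decouples.
∂V/∂a = 36(a - 4)(a - 1)(a + 3) = 0 at a ∈ {-3, 1, 4}; ∂V/∂b = -30(b - 4)(b - 2)(b - 1)(b + 1) = 0 at b ∈ {-1, 1, 2, 4}.
The Hessian is diagonal: diag(V_aa, V_bb). Second derivatives: V_aa(-3)=1008, V_aa(1)=-432, V_aa(4)=756; V_bb(-1)=900, V_bb(1)=-180, V_bb(2)=180, V_bb(4)=-900.
Saddle points occur where the two diagonal entries have opposite signs: (-3, 1), (-3, 4), (1, -1), (1, 2), (4, 1), (4, 4). Count: 6.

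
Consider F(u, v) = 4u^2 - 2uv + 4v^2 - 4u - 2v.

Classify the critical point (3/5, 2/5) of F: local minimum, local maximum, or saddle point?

The Hessian of F is constant: H = [[8, -2], [-2, 8]].
det(H) = 8·8 − (-2)² = 60.
det(H) > 0 and tr(H) = 16 > 0, so H is positive definite and the point is a local minimum.

local minimum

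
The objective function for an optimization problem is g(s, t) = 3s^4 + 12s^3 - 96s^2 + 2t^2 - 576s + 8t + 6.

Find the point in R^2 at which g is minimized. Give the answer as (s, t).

g(s,t) separates as P(s) + Q(t) + 6, so its minimum is min P + min Q + 6.
P'(s) = 12(s - 4)(s + 3)(s + 4) vanishes at s ∈ {-4, -3, 4}; Q'(t) = 4(t + 2) vanishes at t ∈ {-2}.
Local minima of P (where P''>0): P(-4)=768, P(4)=-2304. Local minima of Q: Q(-2)=-8.
So the global minimum of g is P(4) + Q(-2) + 6 = -2304 − 8 + 6 = -2306, attained at (4, -2).

(4, -2)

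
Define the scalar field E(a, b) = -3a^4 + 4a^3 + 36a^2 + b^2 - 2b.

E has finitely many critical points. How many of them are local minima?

E separates as a function of a plus a function of b, so ∇E=0 decouples.
∂E/∂a = -12a(a - 3)(a + 2) = 0 at a ∈ {-2, 0, 3}; ∂E/∂b = 2(b - 1) = 0 at b ∈ {1}.
The Hessian is diagonal: diag(E_aa, E_bb). Second derivatives: E_aa(-2)=-120, E_aa(0)=72, E_aa(3)=-180; E_bb(1)=2.
Local minima occur where both diagonal entries positive: (0, 1). Count: 1.

1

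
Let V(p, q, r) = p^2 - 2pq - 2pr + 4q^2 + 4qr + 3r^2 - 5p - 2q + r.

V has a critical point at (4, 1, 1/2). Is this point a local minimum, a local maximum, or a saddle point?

local minimum

The Hessian is constant: H = [[2, -2, -2], [-2, 8, 4], [-2, 4, 6]].
Leading principal minors: Δ₁ = 2, Δ₂ = 12, Δ₃ = 40.
All leading minors are positive, so H is positive definite: a local minimum.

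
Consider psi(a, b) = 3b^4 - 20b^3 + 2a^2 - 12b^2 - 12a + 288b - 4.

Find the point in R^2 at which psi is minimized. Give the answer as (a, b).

psi(a,b) separates as P(a) + Q(b) − 4, so its minimum is min P + min Q − 4.
P'(a) = 4a - 12 vanishes at a ∈ {3}; Q'(b) = 12(b - 4)(b - 3)(b + 2) vanishes at b ∈ {-2, 3, 4}.
Local minima of P (where P''>0): P(3)=-18. Local minima of Q: Q(-2)=-416, Q(4)=448.
So the global minimum of psi is P(3) + Q(-2) − 4 = -18 − 416 − 4 = -438, attained at (3, -2).

(3, -2)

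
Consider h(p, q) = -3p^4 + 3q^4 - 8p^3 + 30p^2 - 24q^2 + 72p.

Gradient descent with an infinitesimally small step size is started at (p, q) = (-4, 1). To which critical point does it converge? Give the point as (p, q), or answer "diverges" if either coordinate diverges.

h is separable, so gradient descent decouples: p follows -∂h/∂p, q follows -∂h/∂q.
∂h/∂p = -12(p - 2)(p + 1)(p + 3); at p=-4 this is 216, so p decreases.
∂h/∂q = 12q(q - 2)(q + 2); at q=1 this is -36, so q increases.
The p-coordinate has no critical point in that direction and runs off to infinity.

diverges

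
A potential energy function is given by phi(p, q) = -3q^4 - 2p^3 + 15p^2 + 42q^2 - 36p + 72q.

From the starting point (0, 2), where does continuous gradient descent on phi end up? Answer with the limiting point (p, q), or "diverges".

(2, -1)

phi is separable, so gradient descent decouples: p follows -∂phi/∂p, q follows -∂phi/∂q.
∂phi/∂p = -6(p - 3)(p - 2); at p=0 this is -36, so p increases.
∂phi/∂q = -12(q - 3)(q + 1)(q + 2); at q=2 this is 144, so q decreases.
p converges to its nearest critical value 2 (a local min of the p-part); q converges to -1. The iterate converges to (2, -1).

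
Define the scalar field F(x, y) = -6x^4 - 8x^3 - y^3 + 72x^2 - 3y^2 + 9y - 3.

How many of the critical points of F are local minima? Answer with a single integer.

F separates as a function of x plus a function of y, so ∇F=0 decouples.
∂F/∂x = -24x(x - 2)(x + 3) = 0 at x ∈ {-3, 0, 2}; ∂F/∂y = -3(y - 1)(y + 3) = 0 at y ∈ {-3, 1}.
The Hessian is diagonal: diag(F_xx, F_yy). Second derivatives: F_xx(-3)=-360, F_xx(0)=144, F_xx(2)=-240; F_yy(-3)=12, F_yy(1)=-12.
Local minima occur where both diagonal entries positive: (0, -3). Count: 1.

1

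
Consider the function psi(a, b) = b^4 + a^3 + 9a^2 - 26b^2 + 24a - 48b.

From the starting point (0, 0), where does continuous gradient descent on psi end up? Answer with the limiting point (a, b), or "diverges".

(-2, 4)

psi is separable, so gradient descent decouples: a follows -∂psi/∂a, b follows -∂psi/∂b.
∂psi/∂a = 3(a + 2)(a + 4); at a=0 this is 24, so a decreases.
∂psi/∂b = 4(b - 4)(b + 1)(b + 3); at b=0 this is -48, so b increases.
a converges to its nearest critical value -2 (a local min of the a-part); b converges to 4. The iterate converges to (-2, 4).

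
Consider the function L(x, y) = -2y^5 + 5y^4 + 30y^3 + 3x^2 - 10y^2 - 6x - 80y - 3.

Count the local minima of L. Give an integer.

2

L separates as a function of x plus a function of y, so ∇L=0 decouples.
∂L/∂x = 6(x - 1) = 0 at x ∈ {1}; ∂L/∂y = -10(y - 4)(y - 1)(y + 1)(y + 2) = 0 at y ∈ {-2, -1, 1, 4}.
The Hessian is diagonal: diag(L_xx, L_yy). Second derivatives: L_xx(1)=6; L_yy(-2)=180, L_yy(-1)=-100, L_yy(1)=180, L_yy(4)=-900.
Local minima occur where both diagonal entries positive: (1, -2), (1, 1). Count: 2.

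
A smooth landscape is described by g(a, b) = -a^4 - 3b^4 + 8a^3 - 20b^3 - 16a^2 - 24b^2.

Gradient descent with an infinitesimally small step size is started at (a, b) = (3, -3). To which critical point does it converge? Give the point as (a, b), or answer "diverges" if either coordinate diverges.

g is separable, so gradient descent decouples: a follows -∂g/∂a, b follows -∂g/∂b.
∂g/∂a = -4a(a - 4)(a - 2); at a=3 this is 12, so a decreases.
∂g/∂b = -12b(b + 1)(b + 4); at b=-3 this is -72, so b increases.
a converges to its nearest critical value 2 (a local min of the a-part); b converges to -1. The iterate converges to (2, -1).

(2, -1)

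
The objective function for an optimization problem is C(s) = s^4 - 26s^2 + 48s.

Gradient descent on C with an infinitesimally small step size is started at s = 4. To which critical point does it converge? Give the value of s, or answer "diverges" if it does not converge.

C'(s) = 4(s - 3)(s - 1)(s + 4), so C'(4) = 96.
Gradient descent moves in the -C' direction, i.e. s is decreasing.
The nearest critical point in that direction is s = 3, where C'' = 56 > 0 (a local minimum). The iterate converges there.

3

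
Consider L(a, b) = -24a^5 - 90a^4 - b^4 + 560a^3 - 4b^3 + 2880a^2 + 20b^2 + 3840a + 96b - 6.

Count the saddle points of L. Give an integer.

L separates as a function of a plus a function of b, so ∇L=0 decouples.
∂L/∂a = -120(a - 4)(a + 1)(a + 2)(a + 4) = 0 at a ∈ {-4, -2, -1, 4}; ∂L/∂b = -4(b - 3)(b + 2)(b + 4) = 0 at b ∈ {-4, -2, 3}.
The Hessian is diagonal: diag(L_aa, L_bb). Second derivatives: L_aa(-4)=5760, L_aa(-2)=-1440, L_aa(-1)=1800, L_aa(4)=-28800; L_bb(-4)=-56, L_bb(-2)=40, L_bb(3)=-140.
Saddle points occur where the two diagonal entries have opposite signs: (-4, -4), (-4, 3), (-2, -2), (-1, -4), (-1, 3), (4, -2). Count: 6.

6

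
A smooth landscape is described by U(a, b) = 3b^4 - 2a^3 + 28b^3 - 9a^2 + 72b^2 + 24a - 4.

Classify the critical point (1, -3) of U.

local maximum

The mixed partial ∂²U/∂a∂b is 0, so the Hessian at any point is diag(U_aa, U_bb) = diag(-6(2a + 3), 12(3b^2 + 14b + 12)).
At (1, -3): H = diag(-30, -36).
Both eigenvalues are negative, so H is negative definite: a local maximum.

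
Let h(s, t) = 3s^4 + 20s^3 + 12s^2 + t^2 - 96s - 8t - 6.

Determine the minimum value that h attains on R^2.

-83

h(s,t) separates as P(s) + Q(t) − 6, so its minimum is min P + min Q − 6.
P'(s) = 12(s - 1)(s + 2)(s + 4) vanishes at s ∈ {-4, -2, 1}; Q'(t) = 2(t - 4) vanishes at t ∈ {4}.
Local minima of P (where P''>0): P(-4)=64, P(1)=-61. Local minima of Q: Q(4)=-16.
So the global minimum of h is P(1) + Q(4) − 6 = -61 − 16 − 6 = -83, attained at (1, 4).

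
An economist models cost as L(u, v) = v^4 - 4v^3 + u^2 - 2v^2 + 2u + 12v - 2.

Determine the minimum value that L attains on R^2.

L(u,v) separates as P(u) + Q(v) − 2, so its minimum is min P + min Q − 2.
P'(u) = 2u + 2 vanishes at u ∈ {-1}; Q'(v) = 4(v - 3)(v - 1)(v + 1) vanishes at v ∈ {-1, 1, 3}.
Local minima of P (where P''>0): P(-1)=-1. Local minima of Q: Q(-1)=-9, Q(3)=-9.
So the global minimum of L is P(-1) + Q(-1) − 2 = -1 − 9 − 2 = -12, attained at (-1, -1).

-12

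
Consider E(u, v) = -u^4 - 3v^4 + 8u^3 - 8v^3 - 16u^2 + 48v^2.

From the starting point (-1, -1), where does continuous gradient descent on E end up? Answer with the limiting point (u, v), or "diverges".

E is separable, so gradient descent decouples: u follows -∂E/∂u, v follows -∂E/∂v.
∂E/∂u = -4u(u - 4)(u - 2); at u=-1 this is 60, so u decreases.
∂E/∂v = -12v(v - 2)(v + 4); at v=-1 this is -108, so v increases.
The u-coordinate has no critical point in that direction and runs off to infinity.

diverges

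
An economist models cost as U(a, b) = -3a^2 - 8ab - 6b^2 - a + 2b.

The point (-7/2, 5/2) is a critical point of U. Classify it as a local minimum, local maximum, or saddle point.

The Hessian of U is constant: H = [[-6, -8], [-8, -12]].
det(H) = (-6)·(-12) − (-8)² = 8.
det(H) > 0 and tr(H) = -18 < 0, so H is negative definite and the point is a local maximum.

local maximum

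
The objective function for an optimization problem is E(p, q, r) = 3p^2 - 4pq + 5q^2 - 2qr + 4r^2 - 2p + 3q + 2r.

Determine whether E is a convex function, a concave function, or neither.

E is quadratic, so its Hessian is the constant matrix H = [[6, -4, 0], [-4, 10, -2], [0, -2, 8]].
Leading principal minors: 6, 44, 328.
All positive ⇒ H ≻ 0 ⇒ convex.

convex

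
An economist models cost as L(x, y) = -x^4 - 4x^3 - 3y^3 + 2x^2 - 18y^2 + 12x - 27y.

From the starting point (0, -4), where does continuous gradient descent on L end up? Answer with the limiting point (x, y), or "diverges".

(-1, -3)

L is separable, so gradient descent decouples: x follows -∂L/∂x, y follows -∂L/∂y.
∂L/∂x = -4(x - 1)(x + 1)(x + 3); at x=0 this is 12, so x decreases.
∂L/∂y = -9(y + 1)(y + 3); at y=-4 this is -27, so y increases.
x converges to its nearest critical value -1 (a local min of the x-part); y converges to -3. The iterate converges to (-1, -3).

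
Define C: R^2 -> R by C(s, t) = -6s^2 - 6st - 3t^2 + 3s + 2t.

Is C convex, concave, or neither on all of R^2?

C is quadratic, so its Hessian is the constant matrix H = [[-12, -6], [-6, -6]].
det(H) = 36, tr(H) = -18.
det(H) > 0 and tr(H) < 0, so H is negative definite everywhere: concave.

concave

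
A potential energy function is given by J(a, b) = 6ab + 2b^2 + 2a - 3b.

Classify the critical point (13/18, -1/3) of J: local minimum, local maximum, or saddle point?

saddle point

The Hessian of J is constant: H = [[0, 6], [6, 4]].
det(H) = 0·4 − 6² = -36.
Since det(H) < 0, H is indefinite and the critical point is a saddle point.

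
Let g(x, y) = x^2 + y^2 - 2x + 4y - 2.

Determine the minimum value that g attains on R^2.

-7

g(x,y) separates as P(x) + Q(y) − 2, so its minimum is min P + min Q − 2.
P'(x) = 2x - 2 vanishes at x ∈ {1}; Q'(y) = 2y + 4 vanishes at y ∈ {-2}.
Local minima of P (where P''>0): P(1)=-1. Local minima of Q: Q(-2)=-4.
So the global minimum of g is P(1) + Q(-2) − 2 = -1 − 4 − 2 = -7, attained at (1, -2).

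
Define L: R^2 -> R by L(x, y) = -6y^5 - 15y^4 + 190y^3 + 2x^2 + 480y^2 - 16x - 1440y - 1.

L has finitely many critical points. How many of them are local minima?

L separates as a function of x plus a function of y, so ∇L=0 decouples.
∂L/∂x = 4(x - 4) = 0 at x ∈ {4}; ∂L/∂y = -30(y - 4)(y - 1)(y + 3)(y + 4) = 0 at y ∈ {-4, -3, 1, 4}.
The Hessian is diagonal: diag(L_xx, L_yy). Second derivatives: L_xx(4)=4; L_yy(-4)=1200, L_yy(-3)=-840, L_yy(1)=1800, L_yy(4)=-5040.
Local minima occur where both diagonal entries positive: (4, -4), (4, 1). Count: 2.

2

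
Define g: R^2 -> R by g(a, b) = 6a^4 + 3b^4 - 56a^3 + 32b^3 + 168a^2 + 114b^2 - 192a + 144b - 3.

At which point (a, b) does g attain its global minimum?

g(a,b) separates as P(a) + Q(b) − 3, so its minimum is min P + min Q − 3.
P'(a) = 24(a - 4)(a - 2)(a - 1) vanishes at a ∈ {1, 2, 4}; Q'(b) = 12(b + 1)(b + 3)(b + 4) vanishes at b ∈ {-4, -3, -1}.
Local minima of P (where P''>0): P(1)=-74, P(4)=-128. Local minima of Q: Q(-4)=-32, Q(-1)=-59.
So the global minimum of g is P(4) + Q(-1) − 3 = -128 − 59 − 3 = -190, attained at (4, -1).

(4, -1)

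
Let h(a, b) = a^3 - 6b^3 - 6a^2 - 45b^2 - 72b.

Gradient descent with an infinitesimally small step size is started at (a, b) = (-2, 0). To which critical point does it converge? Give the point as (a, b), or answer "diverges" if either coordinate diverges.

h is separable, so gradient descent decouples: a follows -∂h/∂a, b follows -∂h/∂b.
∂h/∂a = 3a(a - 4); at a=-2 this is 36, so a decreases.
∂h/∂b = -18(b + 1)(b + 4); at b=0 this is -72, so b increases.
The a-coordinate has no critical point in that direction and runs off to infinity.

diverges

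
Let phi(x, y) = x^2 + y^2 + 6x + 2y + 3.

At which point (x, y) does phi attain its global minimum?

(-3, -1)

phi(x,y) separates as P(x) + Q(y) + 3, so its minimum is min P + min Q + 3.
P'(x) = 2x + 6 vanishes at x ∈ {-3}; Q'(y) = 2y + 2 vanishes at y ∈ {-1}.
Local minima of P (where P''>0): P(-3)=-9. Local minima of Q: Q(-1)=-1.
So the global minimum of phi is P(-3) + Q(-1) + 3 = -9 − 1 + 3 = -7, attained at (-3, -1).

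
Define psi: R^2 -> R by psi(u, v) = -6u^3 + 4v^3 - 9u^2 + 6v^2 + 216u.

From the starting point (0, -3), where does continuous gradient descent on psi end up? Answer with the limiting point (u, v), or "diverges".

diverges

psi is separable, so gradient descent decouples: u follows -∂psi/∂u, v follows -∂psi/∂v.
∂psi/∂u = -18(u - 3)(u + 4); at u=0 this is 216, so u decreases.
∂psi/∂v = 12v(v + 1); at v=-3 this is 72, so v decreases.
The v-coordinate has no critical point in that direction and runs off to infinity.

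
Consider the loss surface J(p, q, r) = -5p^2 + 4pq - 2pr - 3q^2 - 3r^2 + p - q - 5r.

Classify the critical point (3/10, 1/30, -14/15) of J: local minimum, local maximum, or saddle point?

local maximum

The Hessian is constant: H = [[-10, 4, -2], [4, -6, 0], [-2, 0, -6]].
Leading principal minors: Δ₁ = -10, Δ₂ = 44, Δ₃ = -240.
The minors alternate sign starting negative (−, +, −), so H is negative definite: a local maximum.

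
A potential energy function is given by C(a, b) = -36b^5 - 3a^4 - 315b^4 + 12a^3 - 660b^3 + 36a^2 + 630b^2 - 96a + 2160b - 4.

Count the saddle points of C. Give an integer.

6

C separates as a function of a plus a function of b, so ∇C=0 decouples.
∂C/∂a = -12(a - 4)(a - 1)(a + 2) = 0 at a ∈ {-2, 1, 4}; ∂C/∂b = -180(b - 1)(b + 1)(b + 3)(b + 4) = 0 at b ∈ {-4, -3, -1, 1}.
The Hessian is diagonal: diag(C_aa, C_bb). Second derivatives: C_aa(-2)=-216, C_aa(1)=108, C_aa(4)=-216; C_bb(-4)=2700, C_bb(-3)=-1440, C_bb(-1)=2160, C_bb(1)=-7200.
Saddle points occur where the two diagonal entries have opposite signs: (-2, -4), (-2, -1), (1, -3), (1, 1), (4, -4), (4, -1). Count: 6.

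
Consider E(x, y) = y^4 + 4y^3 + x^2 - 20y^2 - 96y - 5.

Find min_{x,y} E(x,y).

E(x,y) separates as P(x) + Q(y) − 5, so its minimum is min P + min Q − 5.
P'(x) = 2x vanishes at x ∈ {0}; Q'(y) = 4(y - 3)(y + 2)(y + 4) vanishes at y ∈ {-4, -2, 3}.
Local minima of P (where P''>0): P(0)=0. Local minima of Q: Q(-4)=64, Q(3)=-279.
So the global minimum of E is P(0) + Q(3) − 5 = 0 − 279 − 5 = -284, attained at (0, 3).

-284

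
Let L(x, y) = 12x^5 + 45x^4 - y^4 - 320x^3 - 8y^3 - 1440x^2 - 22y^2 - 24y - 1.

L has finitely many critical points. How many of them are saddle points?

L separates as a function of x plus a function of y, so ∇L=0 decouples.
∂L/∂x = 60x(x - 4)(x + 3)(x + 4) = 0 at x ∈ {-4, -3, 0, 4}; ∂L/∂y = -4(y + 1)(y + 2)(y + 3) = 0 at y ∈ {-3, -2, -1}.
The Hessian is diagonal: diag(L_xx, L_yy). Second derivatives: L_xx(-4)=-1920, L_xx(-3)=1260, L_xx(0)=-2880, L_xx(4)=13440; L_yy(-3)=-8, L_yy(-2)=4, L_yy(-1)=-8.
Saddle points occur where the two diagonal entries have opposite signs: (-4, -2), (-3, -3), (-3, -1), (0, -2), (4, -3), (4, -1). Count: 6.

6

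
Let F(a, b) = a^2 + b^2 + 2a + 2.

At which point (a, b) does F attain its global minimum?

(-1, 0)

F(a,b) separates as P(a) + Q(b) + 2, so its minimum is min P + min Q + 2.
P'(a) = 2a + 2 vanishes at a ∈ {-1}; Q'(b) = 2b vanishes at b ∈ {0}.
Local minima of P (where P''>0): P(-1)=-1. Local minima of Q: Q(0)=0.
So the global minimum of F is P(-1) + Q(0) + 2 = -1 + 0 + 2 = 1, attained at (-1, 0).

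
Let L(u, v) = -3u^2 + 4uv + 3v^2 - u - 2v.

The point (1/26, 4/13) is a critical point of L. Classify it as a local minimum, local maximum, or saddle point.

The Hessian of L is constant: H = [[-6, 4], [4, 6]].
det(H) = (-6)·6 − 4² = -52.
Since det(H) < 0, H is indefinite and the critical point is a saddle point.

saddle point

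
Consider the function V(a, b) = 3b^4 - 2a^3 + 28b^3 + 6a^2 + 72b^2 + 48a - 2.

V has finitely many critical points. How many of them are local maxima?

V separates as a function of a plus a function of b, so ∇V=0 decouples.
∂V/∂a = -6(a - 4)(a + 2) = 0 at a ∈ {-2, 4}; ∂V/∂b = 12b(b + 3)(b + 4) = 0 at b ∈ {-4, -3, 0}.
The Hessian is diagonal: diag(V_aa, V_bb). Second derivatives: V_aa(-2)=36, V_aa(4)=-36; V_bb(-4)=48, V_bb(-3)=-36, V_bb(0)=144.
Local maxima occur where both diagonal entries negative: (4, -3). Count: 1.

1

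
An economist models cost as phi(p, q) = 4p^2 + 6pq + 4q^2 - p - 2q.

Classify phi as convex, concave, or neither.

phi is quadratic, so its Hessian is the constant matrix H = [[8, 6], [6, 8]].
det(H) = 28, tr(H) = 16.
det(H) > 0 and tr(H) > 0, so H is positive definite everywhere: convex.

convex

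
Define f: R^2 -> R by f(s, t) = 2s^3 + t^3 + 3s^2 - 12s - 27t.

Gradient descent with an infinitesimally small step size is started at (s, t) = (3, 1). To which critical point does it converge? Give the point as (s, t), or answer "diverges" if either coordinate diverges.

(1, 3)

f is separable, so gradient descent decouples: s follows -∂f/∂s, t follows -∂f/∂t.
∂f/∂s = 6(s - 1)(s + 2); at s=3 this is 60, so s decreases.
∂f/∂t = 3(t - 3)(t + 3); at t=1 this is -24, so t increases.
s converges to its nearest critical value 1 (a local min of the s-part); t converges to 3. The iterate converges to (1, 3).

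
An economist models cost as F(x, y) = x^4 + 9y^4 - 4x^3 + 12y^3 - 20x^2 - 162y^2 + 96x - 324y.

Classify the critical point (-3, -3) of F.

The mixed partial ∂²F/∂x∂y is 0, so the Hessian at any point is diag(F_xx, F_yy) = diag(4(3x^2 - 6x - 10), 36(3y^2 + 2y - 9)).
At (-3, -3): H = diag(140, 432).
Both eigenvalues are positive, so H is positive definite: a local minimum.

local minimum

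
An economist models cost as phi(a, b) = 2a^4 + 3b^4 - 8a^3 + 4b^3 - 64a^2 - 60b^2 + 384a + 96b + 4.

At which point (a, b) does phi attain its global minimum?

(-4, -4)

phi(a,b) separates as P(a) + Q(b) + 4, so its minimum is min P + min Q + 4.
P'(a) = 8(a - 4)(a - 3)(a + 4) vanishes at a ∈ {-4, 3, 4}; Q'(b) = 12(b - 2)(b - 1)(b + 4) vanishes at b ∈ {-4, 1, 2}.
Local minima of P (where P''>0): P(-4)=-1536, P(4)=512. Local minima of Q: Q(-4)=-832, Q(2)=32.
So the global minimum of phi is P(-4) + Q(-4) + 4 = -1536 − 832 + 4 = -2364, attained at (-4, -4).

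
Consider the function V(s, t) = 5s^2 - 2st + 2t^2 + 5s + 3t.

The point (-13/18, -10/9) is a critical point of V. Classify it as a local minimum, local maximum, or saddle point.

local minimum

The Hessian of V is constant: H = [[10, -2], [-2, 4]].
det(H) = 10·4 − (-2)² = 36.
det(H) > 0 and tr(H) = 14 > 0, so H is positive definite and the point is a local minimum.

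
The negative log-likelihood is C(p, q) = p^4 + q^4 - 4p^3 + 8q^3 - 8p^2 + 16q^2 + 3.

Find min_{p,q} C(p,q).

C(p,q) separates as A(p) + B(q) + 3, so its minimum is min A + min B + 3.
A'(p) = 4p(p - 4)(p + 1) vanishes at p ∈ {-1, 0, 4}; B'(q) = 4q(q + 2)(q + 4) vanishes at q ∈ {-4, -2, 0}.
Local minima of A (where A''>0): A(-1)=-3, A(4)=-128. Local minima of B: B(-4)=0, B(0)=0.
So the global minimum of C is A(4) + B(-4) + 3 = -128 + 0 + 3 = -125, attained at (4, -4).

-125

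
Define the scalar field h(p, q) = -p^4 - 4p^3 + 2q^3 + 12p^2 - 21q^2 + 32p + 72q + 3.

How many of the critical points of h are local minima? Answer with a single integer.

h separates as a function of p plus a function of q, so ∇h=0 decouples.
∂h/∂p = -4(p - 2)(p + 1)(p + 4) = 0 at p ∈ {-4, -1, 2}; ∂h/∂q = 6(q - 4)(q - 3) = 0 at q ∈ {3, 4}.
The Hessian is diagonal: diag(h_pp, h_qq). Second derivatives: h_pp(-4)=-72, h_pp(-1)=36, h_pp(2)=-72; h_qq(3)=-6, h_qq(4)=6.
Local minima occur where both diagonal entries positive: (-1, 4). Count: 1.

1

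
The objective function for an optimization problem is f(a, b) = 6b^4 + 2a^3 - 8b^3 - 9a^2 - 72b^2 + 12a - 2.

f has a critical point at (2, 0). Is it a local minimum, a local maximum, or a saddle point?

The mixed partial ∂²f/∂a∂b is 0, so the Hessian at any point is diag(f_aa, f_bb) = diag(6(2a - 3), 24(3b^2 - 2b - 6)).
At (2, 0): H = diag(6, -144).
The eigenvalues have opposite signs, so H is indefinite: a saddle point.

saddle point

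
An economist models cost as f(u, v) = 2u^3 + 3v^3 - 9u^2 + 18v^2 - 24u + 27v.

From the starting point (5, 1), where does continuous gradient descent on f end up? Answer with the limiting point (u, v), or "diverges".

f is separable, so gradient descent decouples: u follows -∂f/∂u, v follows -∂f/∂v.
∂f/∂u = 6(u - 4)(u + 1); at u=5 this is 36, so u decreases.
∂f/∂v = 9(v + 1)(v + 3); at v=1 this is 72, so v decreases.
u converges to its nearest critical value 4 (a local min of the u-part); v converges to -1. The iterate converges to (4, -1).

(4, -1)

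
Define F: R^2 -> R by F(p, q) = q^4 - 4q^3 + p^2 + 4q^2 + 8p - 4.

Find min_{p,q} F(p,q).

F(p,q) separates as A(p) + B(q) − 4, so its minimum is min A + min B − 4.
A'(p) = 2p + 8 vanishes at p ∈ {-4}; B'(q) = 4q(q - 2)(q - 1) vanishes at q ∈ {0, 1, 2}.
Local minima of A (where A''>0): A(-4)=-16. Local minima of B: B(0)=0, B(2)=0.
So the global minimum of F is A(-4) + B(0) − 4 = -16 + 0 − 4 = -20, attained at (-4, 0).

-20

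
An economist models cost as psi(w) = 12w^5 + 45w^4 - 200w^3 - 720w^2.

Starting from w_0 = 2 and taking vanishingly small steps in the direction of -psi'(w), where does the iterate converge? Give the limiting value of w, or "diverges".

3

psi'(w) = 60w(w - 3)(w + 2)(w + 4), so psi'(2) = -2880.
Gradient descent moves in the -psi' direction, i.e. w is increasing.
The nearest critical point in that direction is w = 3, where psi'' = 6300 > 0 (a local minimum). The iterate converges there.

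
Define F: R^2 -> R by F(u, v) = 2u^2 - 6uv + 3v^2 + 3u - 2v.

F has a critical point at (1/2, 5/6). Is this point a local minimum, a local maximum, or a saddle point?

The Hessian of F is constant: H = [[4, -6], [-6, 6]].
det(H) = 4·6 − (-6)² = -12.
Since det(H) < 0, H is indefinite and the critical point is a saddle point.

saddle point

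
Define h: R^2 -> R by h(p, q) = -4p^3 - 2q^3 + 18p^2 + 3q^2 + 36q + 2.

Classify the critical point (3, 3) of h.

local maximum

The mixed partial ∂²h/∂p∂q is 0, so the Hessian at any point is diag(h_pp, h_qq) = diag(12(-2p + 3), 6(-2q + 1)).
At (3, 3): H = diag(-36, -30).
Both eigenvalues are negative, so H is negative definite: a local maximum.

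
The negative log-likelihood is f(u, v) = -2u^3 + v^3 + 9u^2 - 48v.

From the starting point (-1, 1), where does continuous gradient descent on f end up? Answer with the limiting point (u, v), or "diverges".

(0, 4)

f is separable, so gradient descent decouples: u follows -∂f/∂u, v follows -∂f/∂v.
∂f/∂u = -6u(u - 3); at u=-1 this is -24, so u increases.
∂f/∂v = 3(v - 4)(v + 4); at v=1 this is -45, so v increases.
u converges to its nearest critical value 0 (a local min of the u-part); v converges to 4. The iterate converges to (0, 4).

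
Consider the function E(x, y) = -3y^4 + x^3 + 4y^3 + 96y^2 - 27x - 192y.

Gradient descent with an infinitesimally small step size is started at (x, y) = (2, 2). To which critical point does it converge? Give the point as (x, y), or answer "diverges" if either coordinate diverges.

(3, 1)

E is separable, so gradient descent decouples: x follows -∂E/∂x, y follows -∂E/∂y.
∂E/∂x = 3(x - 3)(x + 3); at x=2 this is -15, so x increases.
∂E/∂y = -12(y - 4)(y - 1)(y + 4); at y=2 this is 144, so y decreases.
x converges to its nearest critical value 3 (a local min of the x-part); y converges to 1. The iterate converges to (3, 1).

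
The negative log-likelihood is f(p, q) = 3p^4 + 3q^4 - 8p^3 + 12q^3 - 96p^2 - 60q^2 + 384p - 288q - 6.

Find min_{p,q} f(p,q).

-2635

f(p,q) separates as A(p) + B(q) − 6, so its minimum is min A + min B − 6.
A'(p) = 12(p - 4)(p - 2)(p + 4) vanishes at p ∈ {-4, 2, 4}; B'(q) = 12(q - 3)(q + 2)(q + 4) vanishes at q ∈ {-4, -2, 3}.
Local minima of A (where A''>0): A(-4)=-1792, A(4)=256. Local minima of B: B(-4)=192, B(3)=-837.
So the global minimum of f is A(-4) + B(3) − 6 = -1792 − 837 − 6 = -2635, attained at (-4, 3).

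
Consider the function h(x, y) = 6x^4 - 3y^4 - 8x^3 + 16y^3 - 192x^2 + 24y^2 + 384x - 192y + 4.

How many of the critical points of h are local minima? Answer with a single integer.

2

h separates as a function of x plus a function of y, so ∇h=0 decouples.
∂h/∂x = 24(x - 4)(x - 1)(x + 4) = 0 at x ∈ {-4, 1, 4}; ∂h/∂y = -12(y - 4)(y - 2)(y + 2) = 0 at y ∈ {-2, 2, 4}.
The Hessian is diagonal: diag(h_xx, h_yy). Second derivatives: h_xx(-4)=960, h_xx(1)=-360, h_xx(4)=576; h_yy(-2)=-288, h_yy(2)=96, h_yy(4)=-144.
Local minima occur where both diagonal entries positive: (-4, 2), (4, 2). Count: 2.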